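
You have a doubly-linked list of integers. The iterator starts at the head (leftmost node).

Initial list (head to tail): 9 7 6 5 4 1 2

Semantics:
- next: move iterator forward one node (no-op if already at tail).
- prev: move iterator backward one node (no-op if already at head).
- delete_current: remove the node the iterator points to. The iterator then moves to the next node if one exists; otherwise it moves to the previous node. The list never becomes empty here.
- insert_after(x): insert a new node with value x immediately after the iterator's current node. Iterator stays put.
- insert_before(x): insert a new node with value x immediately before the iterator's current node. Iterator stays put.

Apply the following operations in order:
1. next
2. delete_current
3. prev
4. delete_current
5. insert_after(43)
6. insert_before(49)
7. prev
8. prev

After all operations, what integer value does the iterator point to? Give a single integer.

After 1 (next): list=[9, 7, 6, 5, 4, 1, 2] cursor@7
After 2 (delete_current): list=[9, 6, 5, 4, 1, 2] cursor@6
After 3 (prev): list=[9, 6, 5, 4, 1, 2] cursor@9
After 4 (delete_current): list=[6, 5, 4, 1, 2] cursor@6
After 5 (insert_after(43)): list=[6, 43, 5, 4, 1, 2] cursor@6
After 6 (insert_before(49)): list=[49, 6, 43, 5, 4, 1, 2] cursor@6
After 7 (prev): list=[49, 6, 43, 5, 4, 1, 2] cursor@49
After 8 (prev): list=[49, 6, 43, 5, 4, 1, 2] cursor@49

Answer: 49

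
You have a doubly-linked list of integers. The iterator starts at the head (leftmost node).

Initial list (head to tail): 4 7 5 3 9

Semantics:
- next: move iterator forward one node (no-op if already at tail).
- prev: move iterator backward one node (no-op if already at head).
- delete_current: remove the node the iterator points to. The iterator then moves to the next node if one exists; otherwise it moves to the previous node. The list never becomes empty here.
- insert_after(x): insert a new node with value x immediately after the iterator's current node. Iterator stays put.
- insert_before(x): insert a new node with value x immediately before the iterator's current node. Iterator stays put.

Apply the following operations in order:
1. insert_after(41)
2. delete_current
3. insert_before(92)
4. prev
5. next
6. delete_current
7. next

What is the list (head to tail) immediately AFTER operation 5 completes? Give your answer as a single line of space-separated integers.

Answer: 92 41 7 5 3 9

Derivation:
After 1 (insert_after(41)): list=[4, 41, 7, 5, 3, 9] cursor@4
After 2 (delete_current): list=[41, 7, 5, 3, 9] cursor@41
After 3 (insert_before(92)): list=[92, 41, 7, 5, 3, 9] cursor@41
After 4 (prev): list=[92, 41, 7, 5, 3, 9] cursor@92
After 5 (next): list=[92, 41, 7, 5, 3, 9] cursor@41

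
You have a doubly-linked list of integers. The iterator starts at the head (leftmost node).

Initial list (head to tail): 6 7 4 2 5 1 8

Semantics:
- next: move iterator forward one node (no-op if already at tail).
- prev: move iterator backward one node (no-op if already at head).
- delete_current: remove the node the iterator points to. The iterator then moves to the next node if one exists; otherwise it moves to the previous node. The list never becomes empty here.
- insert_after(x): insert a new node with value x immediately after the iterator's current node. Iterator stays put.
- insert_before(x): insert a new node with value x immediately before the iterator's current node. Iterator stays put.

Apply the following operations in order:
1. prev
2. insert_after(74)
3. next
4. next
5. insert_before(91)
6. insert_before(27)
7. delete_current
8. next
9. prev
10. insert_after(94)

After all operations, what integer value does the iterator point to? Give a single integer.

After 1 (prev): list=[6, 7, 4, 2, 5, 1, 8] cursor@6
After 2 (insert_after(74)): list=[6, 74, 7, 4, 2, 5, 1, 8] cursor@6
After 3 (next): list=[6, 74, 7, 4, 2, 5, 1, 8] cursor@74
After 4 (next): list=[6, 74, 7, 4, 2, 5, 1, 8] cursor@7
After 5 (insert_before(91)): list=[6, 74, 91, 7, 4, 2, 5, 1, 8] cursor@7
After 6 (insert_before(27)): list=[6, 74, 91, 27, 7, 4, 2, 5, 1, 8] cursor@7
After 7 (delete_current): list=[6, 74, 91, 27, 4, 2, 5, 1, 8] cursor@4
After 8 (next): list=[6, 74, 91, 27, 4, 2, 5, 1, 8] cursor@2
After 9 (prev): list=[6, 74, 91, 27, 4, 2, 5, 1, 8] cursor@4
After 10 (insert_after(94)): list=[6, 74, 91, 27, 4, 94, 2, 5, 1, 8] cursor@4

Answer: 4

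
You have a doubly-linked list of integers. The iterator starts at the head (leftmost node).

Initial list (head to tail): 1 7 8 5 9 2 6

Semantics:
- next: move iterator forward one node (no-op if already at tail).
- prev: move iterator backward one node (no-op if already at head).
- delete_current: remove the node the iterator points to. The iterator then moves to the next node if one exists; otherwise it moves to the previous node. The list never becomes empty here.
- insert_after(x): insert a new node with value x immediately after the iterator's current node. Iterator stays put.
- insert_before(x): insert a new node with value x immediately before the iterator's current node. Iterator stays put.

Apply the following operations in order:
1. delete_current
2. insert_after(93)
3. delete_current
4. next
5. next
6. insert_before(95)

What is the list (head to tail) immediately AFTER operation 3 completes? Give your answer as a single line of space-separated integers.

Answer: 93 8 5 9 2 6

Derivation:
After 1 (delete_current): list=[7, 8, 5, 9, 2, 6] cursor@7
After 2 (insert_after(93)): list=[7, 93, 8, 5, 9, 2, 6] cursor@7
After 3 (delete_current): list=[93, 8, 5, 9, 2, 6] cursor@93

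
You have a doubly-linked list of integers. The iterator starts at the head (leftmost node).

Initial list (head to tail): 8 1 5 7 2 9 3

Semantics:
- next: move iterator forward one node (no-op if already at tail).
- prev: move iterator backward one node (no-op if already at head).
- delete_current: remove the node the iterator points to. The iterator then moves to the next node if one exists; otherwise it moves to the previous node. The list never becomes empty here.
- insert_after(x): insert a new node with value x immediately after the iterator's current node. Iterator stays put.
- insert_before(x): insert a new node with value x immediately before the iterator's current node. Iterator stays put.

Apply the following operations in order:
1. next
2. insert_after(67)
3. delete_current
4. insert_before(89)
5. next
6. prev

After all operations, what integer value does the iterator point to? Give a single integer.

Answer: 67

Derivation:
After 1 (next): list=[8, 1, 5, 7, 2, 9, 3] cursor@1
After 2 (insert_after(67)): list=[8, 1, 67, 5, 7, 2, 9, 3] cursor@1
After 3 (delete_current): list=[8, 67, 5, 7, 2, 9, 3] cursor@67
After 4 (insert_before(89)): list=[8, 89, 67, 5, 7, 2, 9, 3] cursor@67
After 5 (next): list=[8, 89, 67, 5, 7, 2, 9, 3] cursor@5
After 6 (prev): list=[8, 89, 67, 5, 7, 2, 9, 3] cursor@67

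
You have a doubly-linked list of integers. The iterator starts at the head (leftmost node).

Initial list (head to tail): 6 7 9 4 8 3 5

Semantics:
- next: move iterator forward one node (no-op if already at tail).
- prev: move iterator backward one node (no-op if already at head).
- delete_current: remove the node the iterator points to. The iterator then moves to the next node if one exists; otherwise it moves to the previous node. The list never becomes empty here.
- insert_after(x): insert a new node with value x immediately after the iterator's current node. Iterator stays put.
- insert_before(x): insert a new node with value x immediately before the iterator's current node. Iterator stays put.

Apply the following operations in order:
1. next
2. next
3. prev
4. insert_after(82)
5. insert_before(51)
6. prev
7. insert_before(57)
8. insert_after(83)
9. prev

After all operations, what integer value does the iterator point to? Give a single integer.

Answer: 57

Derivation:
After 1 (next): list=[6, 7, 9, 4, 8, 3, 5] cursor@7
After 2 (next): list=[6, 7, 9, 4, 8, 3, 5] cursor@9
After 3 (prev): list=[6, 7, 9, 4, 8, 3, 5] cursor@7
After 4 (insert_after(82)): list=[6, 7, 82, 9, 4, 8, 3, 5] cursor@7
After 5 (insert_before(51)): list=[6, 51, 7, 82, 9, 4, 8, 3, 5] cursor@7
After 6 (prev): list=[6, 51, 7, 82, 9, 4, 8, 3, 5] cursor@51
After 7 (insert_before(57)): list=[6, 57, 51, 7, 82, 9, 4, 8, 3, 5] cursor@51
After 8 (insert_after(83)): list=[6, 57, 51, 83, 7, 82, 9, 4, 8, 3, 5] cursor@51
After 9 (prev): list=[6, 57, 51, 83, 7, 82, 9, 4, 8, 3, 5] cursor@57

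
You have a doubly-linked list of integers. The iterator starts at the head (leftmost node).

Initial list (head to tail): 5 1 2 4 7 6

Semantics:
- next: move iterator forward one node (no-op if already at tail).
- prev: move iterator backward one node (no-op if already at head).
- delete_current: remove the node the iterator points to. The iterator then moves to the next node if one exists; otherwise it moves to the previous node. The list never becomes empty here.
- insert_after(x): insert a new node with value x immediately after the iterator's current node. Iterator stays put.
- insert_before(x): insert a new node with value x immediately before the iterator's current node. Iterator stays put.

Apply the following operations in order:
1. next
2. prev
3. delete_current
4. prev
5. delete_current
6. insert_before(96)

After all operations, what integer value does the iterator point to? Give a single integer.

Answer: 2

Derivation:
After 1 (next): list=[5, 1, 2, 4, 7, 6] cursor@1
After 2 (prev): list=[5, 1, 2, 4, 7, 6] cursor@5
After 3 (delete_current): list=[1, 2, 4, 7, 6] cursor@1
After 4 (prev): list=[1, 2, 4, 7, 6] cursor@1
After 5 (delete_current): list=[2, 4, 7, 6] cursor@2
After 6 (insert_before(96)): list=[96, 2, 4, 7, 6] cursor@2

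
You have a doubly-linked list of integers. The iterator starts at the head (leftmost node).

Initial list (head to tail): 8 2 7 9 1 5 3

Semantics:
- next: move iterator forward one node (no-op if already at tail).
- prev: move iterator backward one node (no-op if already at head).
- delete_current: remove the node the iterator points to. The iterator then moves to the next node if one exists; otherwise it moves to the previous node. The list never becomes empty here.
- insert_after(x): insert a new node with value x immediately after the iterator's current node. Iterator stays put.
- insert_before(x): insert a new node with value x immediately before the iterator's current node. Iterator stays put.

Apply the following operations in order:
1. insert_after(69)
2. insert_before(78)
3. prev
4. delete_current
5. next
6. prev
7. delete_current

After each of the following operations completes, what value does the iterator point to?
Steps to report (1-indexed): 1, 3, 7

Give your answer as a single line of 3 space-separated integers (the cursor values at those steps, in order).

After 1 (insert_after(69)): list=[8, 69, 2, 7, 9, 1, 5, 3] cursor@8
After 2 (insert_before(78)): list=[78, 8, 69, 2, 7, 9, 1, 5, 3] cursor@8
After 3 (prev): list=[78, 8, 69, 2, 7, 9, 1, 5, 3] cursor@78
After 4 (delete_current): list=[8, 69, 2, 7, 9, 1, 5, 3] cursor@8
After 5 (next): list=[8, 69, 2, 7, 9, 1, 5, 3] cursor@69
After 6 (prev): list=[8, 69, 2, 7, 9, 1, 5, 3] cursor@8
After 7 (delete_current): list=[69, 2, 7, 9, 1, 5, 3] cursor@69

Answer: 8 78 69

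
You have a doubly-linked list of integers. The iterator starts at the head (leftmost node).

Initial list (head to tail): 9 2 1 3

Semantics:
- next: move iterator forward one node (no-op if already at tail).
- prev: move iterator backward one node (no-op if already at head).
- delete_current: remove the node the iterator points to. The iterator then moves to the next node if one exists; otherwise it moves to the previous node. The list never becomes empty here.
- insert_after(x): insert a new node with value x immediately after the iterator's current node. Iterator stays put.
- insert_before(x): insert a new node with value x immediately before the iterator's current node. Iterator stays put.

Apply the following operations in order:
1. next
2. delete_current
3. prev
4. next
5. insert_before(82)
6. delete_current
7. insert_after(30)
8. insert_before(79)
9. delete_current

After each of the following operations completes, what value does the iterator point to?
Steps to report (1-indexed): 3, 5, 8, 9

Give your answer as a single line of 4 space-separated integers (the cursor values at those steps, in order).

After 1 (next): list=[9, 2, 1, 3] cursor@2
After 2 (delete_current): list=[9, 1, 3] cursor@1
After 3 (prev): list=[9, 1, 3] cursor@9
After 4 (next): list=[9, 1, 3] cursor@1
After 5 (insert_before(82)): list=[9, 82, 1, 3] cursor@1
After 6 (delete_current): list=[9, 82, 3] cursor@3
After 7 (insert_after(30)): list=[9, 82, 3, 30] cursor@3
After 8 (insert_before(79)): list=[9, 82, 79, 3, 30] cursor@3
After 9 (delete_current): list=[9, 82, 79, 30] cursor@30

Answer: 9 1 3 30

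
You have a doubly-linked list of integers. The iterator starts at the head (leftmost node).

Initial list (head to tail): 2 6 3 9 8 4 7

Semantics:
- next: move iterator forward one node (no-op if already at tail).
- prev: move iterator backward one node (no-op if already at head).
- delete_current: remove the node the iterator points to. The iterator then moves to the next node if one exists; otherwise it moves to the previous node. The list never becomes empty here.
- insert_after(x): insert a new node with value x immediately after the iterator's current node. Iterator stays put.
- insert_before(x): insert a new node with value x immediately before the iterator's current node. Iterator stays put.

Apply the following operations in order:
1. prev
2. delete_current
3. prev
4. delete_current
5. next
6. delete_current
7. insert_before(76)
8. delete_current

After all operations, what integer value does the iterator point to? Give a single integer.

After 1 (prev): list=[2, 6, 3, 9, 8, 4, 7] cursor@2
After 2 (delete_current): list=[6, 3, 9, 8, 4, 7] cursor@6
After 3 (prev): list=[6, 3, 9, 8, 4, 7] cursor@6
After 4 (delete_current): list=[3, 9, 8, 4, 7] cursor@3
After 5 (next): list=[3, 9, 8, 4, 7] cursor@9
After 6 (delete_current): list=[3, 8, 4, 7] cursor@8
After 7 (insert_before(76)): list=[3, 76, 8, 4, 7] cursor@8
After 8 (delete_current): list=[3, 76, 4, 7] cursor@4

Answer: 4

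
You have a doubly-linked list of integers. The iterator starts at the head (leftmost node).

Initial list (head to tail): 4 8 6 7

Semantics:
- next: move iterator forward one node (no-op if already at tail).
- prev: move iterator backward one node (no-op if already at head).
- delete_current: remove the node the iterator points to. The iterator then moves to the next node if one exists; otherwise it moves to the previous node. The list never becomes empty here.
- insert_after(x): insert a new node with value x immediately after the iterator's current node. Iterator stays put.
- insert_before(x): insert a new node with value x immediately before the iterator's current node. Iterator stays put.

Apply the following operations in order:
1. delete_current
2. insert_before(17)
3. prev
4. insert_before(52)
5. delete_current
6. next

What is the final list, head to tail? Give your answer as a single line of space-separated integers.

Answer: 52 8 6 7

Derivation:
After 1 (delete_current): list=[8, 6, 7] cursor@8
After 2 (insert_before(17)): list=[17, 8, 6, 7] cursor@8
After 3 (prev): list=[17, 8, 6, 7] cursor@17
After 4 (insert_before(52)): list=[52, 17, 8, 6, 7] cursor@17
After 5 (delete_current): list=[52, 8, 6, 7] cursor@8
After 6 (next): list=[52, 8, 6, 7] cursor@6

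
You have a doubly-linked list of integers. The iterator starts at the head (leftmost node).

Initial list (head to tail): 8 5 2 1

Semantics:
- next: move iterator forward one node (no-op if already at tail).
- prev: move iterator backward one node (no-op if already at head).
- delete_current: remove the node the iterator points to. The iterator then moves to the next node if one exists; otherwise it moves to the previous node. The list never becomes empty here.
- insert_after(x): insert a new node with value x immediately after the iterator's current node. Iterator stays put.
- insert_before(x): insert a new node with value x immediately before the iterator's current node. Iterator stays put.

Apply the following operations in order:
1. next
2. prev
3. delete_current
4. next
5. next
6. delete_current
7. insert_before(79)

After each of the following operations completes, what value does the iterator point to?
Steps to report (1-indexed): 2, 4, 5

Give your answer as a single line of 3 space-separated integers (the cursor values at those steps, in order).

After 1 (next): list=[8, 5, 2, 1] cursor@5
After 2 (prev): list=[8, 5, 2, 1] cursor@8
After 3 (delete_current): list=[5, 2, 1] cursor@5
After 4 (next): list=[5, 2, 1] cursor@2
After 5 (next): list=[5, 2, 1] cursor@1
After 6 (delete_current): list=[5, 2] cursor@2
After 7 (insert_before(79)): list=[5, 79, 2] cursor@2

Answer: 8 2 1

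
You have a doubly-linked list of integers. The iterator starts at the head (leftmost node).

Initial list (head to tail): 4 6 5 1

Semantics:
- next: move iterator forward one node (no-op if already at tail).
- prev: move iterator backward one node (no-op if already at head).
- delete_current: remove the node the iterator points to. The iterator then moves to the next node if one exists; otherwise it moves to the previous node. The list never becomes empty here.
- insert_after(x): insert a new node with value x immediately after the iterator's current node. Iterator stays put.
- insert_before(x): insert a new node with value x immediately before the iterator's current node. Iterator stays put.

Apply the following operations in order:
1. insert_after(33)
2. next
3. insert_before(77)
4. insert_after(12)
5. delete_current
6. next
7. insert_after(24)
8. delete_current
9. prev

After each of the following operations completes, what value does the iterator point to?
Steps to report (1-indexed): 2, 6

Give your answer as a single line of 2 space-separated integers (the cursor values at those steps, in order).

Answer: 33 6

Derivation:
After 1 (insert_after(33)): list=[4, 33, 6, 5, 1] cursor@4
After 2 (next): list=[4, 33, 6, 5, 1] cursor@33
After 3 (insert_before(77)): list=[4, 77, 33, 6, 5, 1] cursor@33
After 4 (insert_after(12)): list=[4, 77, 33, 12, 6, 5, 1] cursor@33
After 5 (delete_current): list=[4, 77, 12, 6, 5, 1] cursor@12
After 6 (next): list=[4, 77, 12, 6, 5, 1] cursor@6
After 7 (insert_after(24)): list=[4, 77, 12, 6, 24, 5, 1] cursor@6
After 8 (delete_current): list=[4, 77, 12, 24, 5, 1] cursor@24
After 9 (prev): list=[4, 77, 12, 24, 5, 1] cursor@12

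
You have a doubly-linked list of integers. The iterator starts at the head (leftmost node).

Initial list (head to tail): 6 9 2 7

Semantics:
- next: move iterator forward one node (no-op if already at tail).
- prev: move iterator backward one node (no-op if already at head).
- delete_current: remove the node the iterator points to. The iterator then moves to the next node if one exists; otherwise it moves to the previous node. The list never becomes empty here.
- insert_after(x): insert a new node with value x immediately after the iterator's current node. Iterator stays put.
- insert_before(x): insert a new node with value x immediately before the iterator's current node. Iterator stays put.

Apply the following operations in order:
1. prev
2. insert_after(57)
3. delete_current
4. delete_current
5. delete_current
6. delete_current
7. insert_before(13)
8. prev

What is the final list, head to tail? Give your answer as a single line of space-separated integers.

After 1 (prev): list=[6, 9, 2, 7] cursor@6
After 2 (insert_after(57)): list=[6, 57, 9, 2, 7] cursor@6
After 3 (delete_current): list=[57, 9, 2, 7] cursor@57
After 4 (delete_current): list=[9, 2, 7] cursor@9
After 5 (delete_current): list=[2, 7] cursor@2
After 6 (delete_current): list=[7] cursor@7
After 7 (insert_before(13)): list=[13, 7] cursor@7
After 8 (prev): list=[13, 7] cursor@13

Answer: 13 7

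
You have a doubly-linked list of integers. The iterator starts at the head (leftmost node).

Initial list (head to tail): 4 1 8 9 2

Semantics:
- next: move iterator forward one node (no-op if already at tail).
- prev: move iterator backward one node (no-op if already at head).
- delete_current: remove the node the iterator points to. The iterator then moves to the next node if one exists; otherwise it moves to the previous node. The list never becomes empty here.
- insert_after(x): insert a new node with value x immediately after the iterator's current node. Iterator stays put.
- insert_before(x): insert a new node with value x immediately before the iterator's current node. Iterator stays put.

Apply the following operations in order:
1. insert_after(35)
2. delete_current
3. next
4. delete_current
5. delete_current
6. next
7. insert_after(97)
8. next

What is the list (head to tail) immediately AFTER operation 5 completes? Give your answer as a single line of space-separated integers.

After 1 (insert_after(35)): list=[4, 35, 1, 8, 9, 2] cursor@4
After 2 (delete_current): list=[35, 1, 8, 9, 2] cursor@35
After 3 (next): list=[35, 1, 8, 9, 2] cursor@1
After 4 (delete_current): list=[35, 8, 9, 2] cursor@8
After 5 (delete_current): list=[35, 9, 2] cursor@9

Answer: 35 9 2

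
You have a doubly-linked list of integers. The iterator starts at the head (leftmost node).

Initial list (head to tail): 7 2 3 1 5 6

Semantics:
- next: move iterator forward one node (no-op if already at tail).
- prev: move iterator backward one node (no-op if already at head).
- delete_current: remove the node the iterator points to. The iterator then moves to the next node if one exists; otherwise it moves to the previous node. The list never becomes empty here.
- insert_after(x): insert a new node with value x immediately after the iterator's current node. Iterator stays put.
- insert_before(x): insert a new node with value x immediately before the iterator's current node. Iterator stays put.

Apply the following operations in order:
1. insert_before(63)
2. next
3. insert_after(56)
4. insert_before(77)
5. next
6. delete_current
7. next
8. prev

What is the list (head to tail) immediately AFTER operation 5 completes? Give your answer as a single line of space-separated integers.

After 1 (insert_before(63)): list=[63, 7, 2, 3, 1, 5, 6] cursor@7
After 2 (next): list=[63, 7, 2, 3, 1, 5, 6] cursor@2
After 3 (insert_after(56)): list=[63, 7, 2, 56, 3, 1, 5, 6] cursor@2
After 4 (insert_before(77)): list=[63, 7, 77, 2, 56, 3, 1, 5, 6] cursor@2
After 5 (next): list=[63, 7, 77, 2, 56, 3, 1, 5, 6] cursor@56

Answer: 63 7 77 2 56 3 1 5 6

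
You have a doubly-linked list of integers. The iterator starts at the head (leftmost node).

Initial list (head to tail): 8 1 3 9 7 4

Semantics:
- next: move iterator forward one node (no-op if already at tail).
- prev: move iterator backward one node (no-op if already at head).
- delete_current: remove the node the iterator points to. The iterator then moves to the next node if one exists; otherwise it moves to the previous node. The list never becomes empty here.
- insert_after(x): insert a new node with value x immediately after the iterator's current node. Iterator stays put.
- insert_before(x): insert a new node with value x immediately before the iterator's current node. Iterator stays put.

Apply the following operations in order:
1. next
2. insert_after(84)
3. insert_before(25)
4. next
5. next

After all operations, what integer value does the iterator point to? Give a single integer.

After 1 (next): list=[8, 1, 3, 9, 7, 4] cursor@1
After 2 (insert_after(84)): list=[8, 1, 84, 3, 9, 7, 4] cursor@1
After 3 (insert_before(25)): list=[8, 25, 1, 84, 3, 9, 7, 4] cursor@1
After 4 (next): list=[8, 25, 1, 84, 3, 9, 7, 4] cursor@84
After 5 (next): list=[8, 25, 1, 84, 3, 9, 7, 4] cursor@3

Answer: 3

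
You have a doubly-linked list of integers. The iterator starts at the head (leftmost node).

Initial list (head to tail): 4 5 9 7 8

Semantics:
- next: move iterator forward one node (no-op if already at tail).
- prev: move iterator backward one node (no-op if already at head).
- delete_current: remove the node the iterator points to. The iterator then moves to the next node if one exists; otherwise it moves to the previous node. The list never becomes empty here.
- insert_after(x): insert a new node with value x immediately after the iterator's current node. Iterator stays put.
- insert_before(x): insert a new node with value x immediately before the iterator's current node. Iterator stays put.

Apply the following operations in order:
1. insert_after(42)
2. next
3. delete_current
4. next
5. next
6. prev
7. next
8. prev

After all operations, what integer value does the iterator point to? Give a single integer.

Answer: 9

Derivation:
After 1 (insert_after(42)): list=[4, 42, 5, 9, 7, 8] cursor@4
After 2 (next): list=[4, 42, 5, 9, 7, 8] cursor@42
After 3 (delete_current): list=[4, 5, 9, 7, 8] cursor@5
After 4 (next): list=[4, 5, 9, 7, 8] cursor@9
After 5 (next): list=[4, 5, 9, 7, 8] cursor@7
After 6 (prev): list=[4, 5, 9, 7, 8] cursor@9
After 7 (next): list=[4, 5, 9, 7, 8] cursor@7
After 8 (prev): list=[4, 5, 9, 7, 8] cursor@9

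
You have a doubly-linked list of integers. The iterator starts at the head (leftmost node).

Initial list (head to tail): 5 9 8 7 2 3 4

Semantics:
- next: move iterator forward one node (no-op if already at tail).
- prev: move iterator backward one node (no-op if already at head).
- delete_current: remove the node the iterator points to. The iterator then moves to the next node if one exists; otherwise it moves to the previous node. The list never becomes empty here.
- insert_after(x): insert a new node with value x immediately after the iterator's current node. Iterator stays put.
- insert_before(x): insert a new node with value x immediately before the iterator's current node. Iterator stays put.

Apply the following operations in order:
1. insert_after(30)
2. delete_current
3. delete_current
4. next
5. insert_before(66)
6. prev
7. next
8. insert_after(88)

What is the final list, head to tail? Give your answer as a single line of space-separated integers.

After 1 (insert_after(30)): list=[5, 30, 9, 8, 7, 2, 3, 4] cursor@5
After 2 (delete_current): list=[30, 9, 8, 7, 2, 3, 4] cursor@30
After 3 (delete_current): list=[9, 8, 7, 2, 3, 4] cursor@9
After 4 (next): list=[9, 8, 7, 2, 3, 4] cursor@8
After 5 (insert_before(66)): list=[9, 66, 8, 7, 2, 3, 4] cursor@8
After 6 (prev): list=[9, 66, 8, 7, 2, 3, 4] cursor@66
After 7 (next): list=[9, 66, 8, 7, 2, 3, 4] cursor@8
After 8 (insert_after(88)): list=[9, 66, 8, 88, 7, 2, 3, 4] cursor@8

Answer: 9 66 8 88 7 2 3 4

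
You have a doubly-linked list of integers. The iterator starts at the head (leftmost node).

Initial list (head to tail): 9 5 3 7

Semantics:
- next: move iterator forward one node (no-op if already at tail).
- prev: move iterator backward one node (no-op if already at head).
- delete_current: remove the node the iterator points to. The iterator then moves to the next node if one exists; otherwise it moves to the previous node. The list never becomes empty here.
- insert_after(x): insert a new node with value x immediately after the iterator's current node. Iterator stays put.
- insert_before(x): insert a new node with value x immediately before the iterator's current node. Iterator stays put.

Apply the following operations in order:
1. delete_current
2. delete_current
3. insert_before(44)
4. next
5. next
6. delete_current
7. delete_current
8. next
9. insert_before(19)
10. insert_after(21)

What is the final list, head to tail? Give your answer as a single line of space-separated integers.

Answer: 19 44 21

Derivation:
After 1 (delete_current): list=[5, 3, 7] cursor@5
After 2 (delete_current): list=[3, 7] cursor@3
After 3 (insert_before(44)): list=[44, 3, 7] cursor@3
After 4 (next): list=[44, 3, 7] cursor@7
After 5 (next): list=[44, 3, 7] cursor@7
After 6 (delete_current): list=[44, 3] cursor@3
After 7 (delete_current): list=[44] cursor@44
After 8 (next): list=[44] cursor@44
After 9 (insert_before(19)): list=[19, 44] cursor@44
After 10 (insert_after(21)): list=[19, 44, 21] cursor@44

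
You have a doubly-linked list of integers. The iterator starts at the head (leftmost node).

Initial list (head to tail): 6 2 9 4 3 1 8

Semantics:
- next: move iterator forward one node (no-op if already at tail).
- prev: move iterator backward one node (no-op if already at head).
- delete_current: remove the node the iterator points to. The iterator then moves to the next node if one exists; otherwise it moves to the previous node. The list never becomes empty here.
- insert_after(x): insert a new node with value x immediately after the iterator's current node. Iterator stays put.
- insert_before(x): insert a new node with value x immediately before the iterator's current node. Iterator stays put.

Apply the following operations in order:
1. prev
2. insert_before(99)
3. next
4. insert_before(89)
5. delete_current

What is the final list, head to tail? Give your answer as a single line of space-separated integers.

After 1 (prev): list=[6, 2, 9, 4, 3, 1, 8] cursor@6
After 2 (insert_before(99)): list=[99, 6, 2, 9, 4, 3, 1, 8] cursor@6
After 3 (next): list=[99, 6, 2, 9, 4, 3, 1, 8] cursor@2
After 4 (insert_before(89)): list=[99, 6, 89, 2, 9, 4, 3, 1, 8] cursor@2
After 5 (delete_current): list=[99, 6, 89, 9, 4, 3, 1, 8] cursor@9

Answer: 99 6 89 9 4 3 1 8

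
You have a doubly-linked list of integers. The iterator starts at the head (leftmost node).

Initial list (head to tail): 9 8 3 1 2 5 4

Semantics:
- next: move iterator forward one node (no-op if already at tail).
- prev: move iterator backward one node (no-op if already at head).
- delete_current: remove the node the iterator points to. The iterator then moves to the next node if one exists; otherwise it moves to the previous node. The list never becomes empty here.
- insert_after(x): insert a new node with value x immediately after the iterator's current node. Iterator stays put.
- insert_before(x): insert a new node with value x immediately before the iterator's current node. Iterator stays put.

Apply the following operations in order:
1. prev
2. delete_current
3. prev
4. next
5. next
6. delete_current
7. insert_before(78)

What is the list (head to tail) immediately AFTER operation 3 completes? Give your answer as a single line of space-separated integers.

Answer: 8 3 1 2 5 4

Derivation:
After 1 (prev): list=[9, 8, 3, 1, 2, 5, 4] cursor@9
After 2 (delete_current): list=[8, 3, 1, 2, 5, 4] cursor@8
After 3 (prev): list=[8, 3, 1, 2, 5, 4] cursor@8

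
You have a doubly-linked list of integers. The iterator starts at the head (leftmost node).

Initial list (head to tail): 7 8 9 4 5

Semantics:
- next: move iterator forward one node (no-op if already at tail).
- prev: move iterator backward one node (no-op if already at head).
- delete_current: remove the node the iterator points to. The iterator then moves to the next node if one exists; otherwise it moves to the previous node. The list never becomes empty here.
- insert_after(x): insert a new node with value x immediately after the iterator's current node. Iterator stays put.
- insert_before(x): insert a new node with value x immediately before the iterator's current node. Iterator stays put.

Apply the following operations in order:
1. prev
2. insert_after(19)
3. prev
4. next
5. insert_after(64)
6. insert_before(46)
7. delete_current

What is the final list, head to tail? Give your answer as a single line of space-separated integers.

After 1 (prev): list=[7, 8, 9, 4, 5] cursor@7
After 2 (insert_after(19)): list=[7, 19, 8, 9, 4, 5] cursor@7
After 3 (prev): list=[7, 19, 8, 9, 4, 5] cursor@7
After 4 (next): list=[7, 19, 8, 9, 4, 5] cursor@19
After 5 (insert_after(64)): list=[7, 19, 64, 8, 9, 4, 5] cursor@19
After 6 (insert_before(46)): list=[7, 46, 19, 64, 8, 9, 4, 5] cursor@19
After 7 (delete_current): list=[7, 46, 64, 8, 9, 4, 5] cursor@64

Answer: 7 46 64 8 9 4 5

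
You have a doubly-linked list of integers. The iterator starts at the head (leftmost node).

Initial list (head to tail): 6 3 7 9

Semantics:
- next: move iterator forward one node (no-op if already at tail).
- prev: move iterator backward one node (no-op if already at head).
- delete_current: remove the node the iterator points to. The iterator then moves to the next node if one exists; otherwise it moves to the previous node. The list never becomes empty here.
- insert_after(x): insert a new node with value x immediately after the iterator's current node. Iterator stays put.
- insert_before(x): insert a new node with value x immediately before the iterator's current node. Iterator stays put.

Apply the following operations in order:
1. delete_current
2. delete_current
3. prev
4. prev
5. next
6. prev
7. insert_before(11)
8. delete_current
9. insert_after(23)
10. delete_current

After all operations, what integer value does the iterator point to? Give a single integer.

After 1 (delete_current): list=[3, 7, 9] cursor@3
After 2 (delete_current): list=[7, 9] cursor@7
After 3 (prev): list=[7, 9] cursor@7
After 4 (prev): list=[7, 9] cursor@7
After 5 (next): list=[7, 9] cursor@9
After 6 (prev): list=[7, 9] cursor@7
After 7 (insert_before(11)): list=[11, 7, 9] cursor@7
After 8 (delete_current): list=[11, 9] cursor@9
After 9 (insert_after(23)): list=[11, 9, 23] cursor@9
After 10 (delete_current): list=[11, 23] cursor@23

Answer: 23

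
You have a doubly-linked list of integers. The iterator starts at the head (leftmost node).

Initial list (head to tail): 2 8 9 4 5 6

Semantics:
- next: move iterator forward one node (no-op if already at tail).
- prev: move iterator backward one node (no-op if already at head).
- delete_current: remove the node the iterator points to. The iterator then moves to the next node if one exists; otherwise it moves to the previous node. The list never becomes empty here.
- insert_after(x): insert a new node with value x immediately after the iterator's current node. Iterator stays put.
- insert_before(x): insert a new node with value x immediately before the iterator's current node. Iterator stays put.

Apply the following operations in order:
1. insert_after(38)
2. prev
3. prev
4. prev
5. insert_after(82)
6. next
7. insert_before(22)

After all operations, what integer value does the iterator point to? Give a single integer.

After 1 (insert_after(38)): list=[2, 38, 8, 9, 4, 5, 6] cursor@2
After 2 (prev): list=[2, 38, 8, 9, 4, 5, 6] cursor@2
After 3 (prev): list=[2, 38, 8, 9, 4, 5, 6] cursor@2
After 4 (prev): list=[2, 38, 8, 9, 4, 5, 6] cursor@2
After 5 (insert_after(82)): list=[2, 82, 38, 8, 9, 4, 5, 6] cursor@2
After 6 (next): list=[2, 82, 38, 8, 9, 4, 5, 6] cursor@82
After 7 (insert_before(22)): list=[2, 22, 82, 38, 8, 9, 4, 5, 6] cursor@82

Answer: 82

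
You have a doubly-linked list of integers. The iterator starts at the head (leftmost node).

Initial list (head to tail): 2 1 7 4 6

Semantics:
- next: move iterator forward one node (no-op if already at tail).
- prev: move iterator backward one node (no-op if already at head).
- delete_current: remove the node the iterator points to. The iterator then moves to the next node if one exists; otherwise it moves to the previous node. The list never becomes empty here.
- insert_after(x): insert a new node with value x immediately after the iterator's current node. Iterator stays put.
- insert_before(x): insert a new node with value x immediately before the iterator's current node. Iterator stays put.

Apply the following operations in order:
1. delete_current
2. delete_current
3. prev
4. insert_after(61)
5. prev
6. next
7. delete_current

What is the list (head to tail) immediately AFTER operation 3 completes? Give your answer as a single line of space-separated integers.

Answer: 7 4 6

Derivation:
After 1 (delete_current): list=[1, 7, 4, 6] cursor@1
After 2 (delete_current): list=[7, 4, 6] cursor@7
After 3 (prev): list=[7, 4, 6] cursor@7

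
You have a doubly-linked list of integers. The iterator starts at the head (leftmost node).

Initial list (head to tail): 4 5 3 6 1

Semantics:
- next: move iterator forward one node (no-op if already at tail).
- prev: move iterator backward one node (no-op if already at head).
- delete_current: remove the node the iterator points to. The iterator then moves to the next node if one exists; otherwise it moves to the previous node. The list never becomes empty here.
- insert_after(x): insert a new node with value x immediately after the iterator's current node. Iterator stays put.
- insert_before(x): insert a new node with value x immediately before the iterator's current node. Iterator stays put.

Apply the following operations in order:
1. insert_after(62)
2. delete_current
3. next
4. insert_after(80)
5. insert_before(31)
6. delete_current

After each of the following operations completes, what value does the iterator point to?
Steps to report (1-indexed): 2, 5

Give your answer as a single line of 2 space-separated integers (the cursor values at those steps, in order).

Answer: 62 5

Derivation:
After 1 (insert_after(62)): list=[4, 62, 5, 3, 6, 1] cursor@4
After 2 (delete_current): list=[62, 5, 3, 6, 1] cursor@62
After 3 (next): list=[62, 5, 3, 6, 1] cursor@5
After 4 (insert_after(80)): list=[62, 5, 80, 3, 6, 1] cursor@5
After 5 (insert_before(31)): list=[62, 31, 5, 80, 3, 6, 1] cursor@5
After 6 (delete_current): list=[62, 31, 80, 3, 6, 1] cursor@80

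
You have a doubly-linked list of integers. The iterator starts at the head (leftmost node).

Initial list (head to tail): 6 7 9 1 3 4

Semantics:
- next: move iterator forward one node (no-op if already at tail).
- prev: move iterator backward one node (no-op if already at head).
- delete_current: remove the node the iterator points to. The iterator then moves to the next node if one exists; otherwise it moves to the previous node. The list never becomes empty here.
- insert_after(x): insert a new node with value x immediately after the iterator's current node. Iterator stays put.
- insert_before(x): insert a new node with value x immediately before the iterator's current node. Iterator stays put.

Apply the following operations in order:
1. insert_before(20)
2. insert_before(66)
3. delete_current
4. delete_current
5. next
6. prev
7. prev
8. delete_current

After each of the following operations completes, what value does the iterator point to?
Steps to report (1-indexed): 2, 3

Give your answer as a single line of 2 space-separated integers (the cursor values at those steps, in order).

After 1 (insert_before(20)): list=[20, 6, 7, 9, 1, 3, 4] cursor@6
After 2 (insert_before(66)): list=[20, 66, 6, 7, 9, 1, 3, 4] cursor@6
After 3 (delete_current): list=[20, 66, 7, 9, 1, 3, 4] cursor@7
After 4 (delete_current): list=[20, 66, 9, 1, 3, 4] cursor@9
After 5 (next): list=[20, 66, 9, 1, 3, 4] cursor@1
After 6 (prev): list=[20, 66, 9, 1, 3, 4] cursor@9
After 7 (prev): list=[20, 66, 9, 1, 3, 4] cursor@66
After 8 (delete_current): list=[20, 9, 1, 3, 4] cursor@9

Answer: 6 7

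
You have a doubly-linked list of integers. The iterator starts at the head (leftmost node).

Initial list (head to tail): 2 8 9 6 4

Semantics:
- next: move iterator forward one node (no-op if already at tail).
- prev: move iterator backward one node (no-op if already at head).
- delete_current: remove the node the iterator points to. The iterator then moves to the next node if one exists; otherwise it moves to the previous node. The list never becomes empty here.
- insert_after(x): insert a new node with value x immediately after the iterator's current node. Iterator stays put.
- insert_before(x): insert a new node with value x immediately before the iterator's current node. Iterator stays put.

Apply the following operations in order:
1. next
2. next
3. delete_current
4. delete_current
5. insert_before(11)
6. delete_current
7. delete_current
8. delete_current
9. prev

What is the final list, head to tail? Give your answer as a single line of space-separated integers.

Answer: 2

Derivation:
After 1 (next): list=[2, 8, 9, 6, 4] cursor@8
After 2 (next): list=[2, 8, 9, 6, 4] cursor@9
After 3 (delete_current): list=[2, 8, 6, 4] cursor@6
After 4 (delete_current): list=[2, 8, 4] cursor@4
After 5 (insert_before(11)): list=[2, 8, 11, 4] cursor@4
After 6 (delete_current): list=[2, 8, 11] cursor@11
After 7 (delete_current): list=[2, 8] cursor@8
After 8 (delete_current): list=[2] cursor@2
After 9 (prev): list=[2] cursor@2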